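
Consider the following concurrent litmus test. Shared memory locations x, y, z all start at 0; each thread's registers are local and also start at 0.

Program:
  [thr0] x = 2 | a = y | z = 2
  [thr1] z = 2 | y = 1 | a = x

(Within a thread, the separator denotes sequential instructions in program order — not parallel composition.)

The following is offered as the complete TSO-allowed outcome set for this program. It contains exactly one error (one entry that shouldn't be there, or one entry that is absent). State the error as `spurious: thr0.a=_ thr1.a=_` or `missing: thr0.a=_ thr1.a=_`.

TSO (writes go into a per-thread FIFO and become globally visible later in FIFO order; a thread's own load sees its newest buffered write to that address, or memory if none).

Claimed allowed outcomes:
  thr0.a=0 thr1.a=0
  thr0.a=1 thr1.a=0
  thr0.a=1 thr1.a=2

outcome vector order: (thr0.a,thr1.a)
under TSO → 0/0 0/2 1/0 1/2
TSO∖claimed = {0/2}

missing: thr0.a=0 thr1.a=2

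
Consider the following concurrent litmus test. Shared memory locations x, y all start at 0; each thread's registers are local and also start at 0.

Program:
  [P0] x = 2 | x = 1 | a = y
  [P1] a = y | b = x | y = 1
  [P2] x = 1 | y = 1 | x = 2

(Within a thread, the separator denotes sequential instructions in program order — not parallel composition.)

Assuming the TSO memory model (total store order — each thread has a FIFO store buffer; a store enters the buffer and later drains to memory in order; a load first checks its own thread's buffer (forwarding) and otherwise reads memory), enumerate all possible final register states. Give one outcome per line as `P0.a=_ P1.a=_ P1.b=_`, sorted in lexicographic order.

outcome vector order: (P0.a,P1.a,P1.b)
|TSO outcomes| = 10

P0.a=0 P1.a=0 P1.b=0
P0.a=0 P1.a=0 P1.b=1
P0.a=0 P1.a=0 P1.b=2
P0.a=0 P1.a=1 P1.b=1
P0.a=0 P1.a=1 P1.b=2
P0.a=1 P1.a=0 P1.b=0
P0.a=1 P1.a=0 P1.b=1
P0.a=1 P1.a=0 P1.b=2
P0.a=1 P1.a=1 P1.b=1
P0.a=1 P1.a=1 P1.b=2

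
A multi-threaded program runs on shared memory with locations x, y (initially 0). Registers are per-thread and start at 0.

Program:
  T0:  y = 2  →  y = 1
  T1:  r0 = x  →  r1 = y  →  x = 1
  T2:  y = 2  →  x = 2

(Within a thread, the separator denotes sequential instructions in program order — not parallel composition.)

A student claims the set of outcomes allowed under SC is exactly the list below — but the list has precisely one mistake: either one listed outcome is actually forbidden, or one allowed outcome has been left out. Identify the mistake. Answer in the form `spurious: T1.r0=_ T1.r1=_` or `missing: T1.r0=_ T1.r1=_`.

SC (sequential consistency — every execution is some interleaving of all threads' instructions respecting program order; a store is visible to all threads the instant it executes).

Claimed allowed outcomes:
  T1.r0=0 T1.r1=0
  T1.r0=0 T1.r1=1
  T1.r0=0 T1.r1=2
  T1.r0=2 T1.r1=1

outcome vector order: (T1.r0,T1.r1)
SC: 5 outcomes — {00, 01, 02, 21, 22}
SC∖claimed = {22}

missing: T1.r0=2 T1.r1=2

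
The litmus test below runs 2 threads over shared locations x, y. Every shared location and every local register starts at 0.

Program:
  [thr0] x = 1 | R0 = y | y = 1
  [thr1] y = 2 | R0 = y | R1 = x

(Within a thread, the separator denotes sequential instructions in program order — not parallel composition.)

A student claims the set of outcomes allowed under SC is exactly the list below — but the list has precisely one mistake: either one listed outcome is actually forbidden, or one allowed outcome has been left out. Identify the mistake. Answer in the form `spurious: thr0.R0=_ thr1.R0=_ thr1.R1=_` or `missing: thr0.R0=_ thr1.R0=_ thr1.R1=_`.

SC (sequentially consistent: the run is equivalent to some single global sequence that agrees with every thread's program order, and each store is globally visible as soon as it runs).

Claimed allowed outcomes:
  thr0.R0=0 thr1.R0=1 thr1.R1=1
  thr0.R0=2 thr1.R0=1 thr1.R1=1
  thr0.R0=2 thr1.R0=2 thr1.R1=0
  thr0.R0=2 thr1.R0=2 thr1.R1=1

outcome vector order: (thr0.R0,thr1.R0,thr1.R1)
[SC] allowed = {0/1/1; 0/2/1; 2/1/1; 2/2/0; 2/2/1}
SC∖claimed = {0/2/1}

missing: thr0.R0=0 thr1.R0=2 thr1.R1=1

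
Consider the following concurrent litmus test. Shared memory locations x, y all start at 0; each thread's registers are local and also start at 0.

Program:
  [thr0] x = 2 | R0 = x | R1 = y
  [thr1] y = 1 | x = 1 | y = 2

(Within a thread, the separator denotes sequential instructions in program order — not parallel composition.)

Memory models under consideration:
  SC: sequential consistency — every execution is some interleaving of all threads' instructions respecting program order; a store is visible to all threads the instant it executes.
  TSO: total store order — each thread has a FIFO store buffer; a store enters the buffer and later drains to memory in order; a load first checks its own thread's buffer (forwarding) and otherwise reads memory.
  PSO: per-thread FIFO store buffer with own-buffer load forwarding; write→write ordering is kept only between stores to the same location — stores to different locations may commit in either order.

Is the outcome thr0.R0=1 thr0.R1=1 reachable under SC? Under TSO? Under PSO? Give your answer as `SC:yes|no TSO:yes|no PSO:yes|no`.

SC:yes TSO:yes PSO:yes

outcome vector order: (thr0.R0,thr0.R1)
[SC] allowed = {11; 12; 20; 21; 22}
[TSO] allowed = {11; 12; 20; 21; 22}
[PSO] allowed = {10; 11; 12; 20; 21; 22}
target 11 ∈ {SC,TSO,PSO}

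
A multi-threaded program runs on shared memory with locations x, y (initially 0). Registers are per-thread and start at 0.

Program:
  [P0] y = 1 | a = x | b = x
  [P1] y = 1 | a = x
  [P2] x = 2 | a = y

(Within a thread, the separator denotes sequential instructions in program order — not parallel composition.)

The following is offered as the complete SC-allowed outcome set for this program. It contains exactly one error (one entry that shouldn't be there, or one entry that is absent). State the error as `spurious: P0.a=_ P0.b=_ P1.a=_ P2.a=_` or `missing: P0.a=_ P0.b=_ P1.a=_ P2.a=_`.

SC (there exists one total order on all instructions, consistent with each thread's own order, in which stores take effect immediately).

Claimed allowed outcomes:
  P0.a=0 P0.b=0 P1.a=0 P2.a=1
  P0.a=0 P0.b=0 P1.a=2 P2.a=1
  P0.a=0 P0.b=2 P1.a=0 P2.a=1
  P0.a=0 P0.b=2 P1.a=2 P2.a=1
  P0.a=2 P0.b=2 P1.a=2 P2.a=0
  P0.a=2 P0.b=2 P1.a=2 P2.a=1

missing: P0.a=2 P0.b=2 P1.a=0 P2.a=1

outcome vector order: (P0.a,P0.b,P1.a,P2.a)
SC: 7 outcomes — {<0 0 0 1>, <0 0 2 1>, <0 2 0 1>, <0 2 2 1>, <2 2 0 1>, <2 2 2 0>, <2 2 2 1>}
SC∖claimed = {<2 2 0 1>}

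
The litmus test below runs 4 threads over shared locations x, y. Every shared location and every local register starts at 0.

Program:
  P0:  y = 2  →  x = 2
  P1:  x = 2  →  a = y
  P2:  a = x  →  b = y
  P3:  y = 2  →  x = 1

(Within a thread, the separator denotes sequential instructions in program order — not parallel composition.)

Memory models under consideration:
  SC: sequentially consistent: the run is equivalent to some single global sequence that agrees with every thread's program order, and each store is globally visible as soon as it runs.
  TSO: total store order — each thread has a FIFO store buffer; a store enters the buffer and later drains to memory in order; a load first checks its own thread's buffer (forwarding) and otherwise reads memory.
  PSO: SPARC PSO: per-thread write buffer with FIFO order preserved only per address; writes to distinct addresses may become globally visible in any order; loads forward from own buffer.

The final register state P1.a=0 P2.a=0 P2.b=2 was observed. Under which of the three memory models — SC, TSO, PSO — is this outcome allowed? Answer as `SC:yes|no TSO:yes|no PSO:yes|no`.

SC:yes TSO:yes PSO:yes

outcome vector order: (P1.a,P2.a,P2.b)
SC: 10 outcomes — {0/0/0; 0/0/2; 0/1/2; 0/2/0; 0/2/2; 2/0/0; 2/0/2; 2/1/2; 2/2/0; 2/2/2}
TSO: 10 outcomes — {0/0/0; 0/0/2; 0/1/2; 0/2/0; 0/2/2; 2/0/0; 2/0/2; 2/1/2; 2/2/0; 2/2/2}
PSO: 12 outcomes — {0/0/0; 0/0/2; 0/1/0; 0/1/2; 0/2/0; 0/2/2; 2/0/0; 2/0/2; 2/1/0; 2/1/2; 2/2/0; 2/2/2}
target 0/0/2 ∈ {SC,TSO,PSO}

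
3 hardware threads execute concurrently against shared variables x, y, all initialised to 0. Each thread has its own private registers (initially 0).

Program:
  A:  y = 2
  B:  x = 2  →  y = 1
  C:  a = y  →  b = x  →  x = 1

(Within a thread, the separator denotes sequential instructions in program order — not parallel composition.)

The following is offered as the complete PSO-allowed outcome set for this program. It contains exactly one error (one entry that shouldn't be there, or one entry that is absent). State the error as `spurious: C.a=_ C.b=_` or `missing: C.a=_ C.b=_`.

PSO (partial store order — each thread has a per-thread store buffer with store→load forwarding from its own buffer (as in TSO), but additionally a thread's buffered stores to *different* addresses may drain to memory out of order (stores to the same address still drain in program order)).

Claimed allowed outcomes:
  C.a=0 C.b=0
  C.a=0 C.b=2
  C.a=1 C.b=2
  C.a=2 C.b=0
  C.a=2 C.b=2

missing: C.a=1 C.b=0

outcome vector order: (C.a,C.b)
under PSO → (0,0) (0,2) (1,0) (1,2) (2,0) (2,2)
PSO∖claimed = {(1,0)}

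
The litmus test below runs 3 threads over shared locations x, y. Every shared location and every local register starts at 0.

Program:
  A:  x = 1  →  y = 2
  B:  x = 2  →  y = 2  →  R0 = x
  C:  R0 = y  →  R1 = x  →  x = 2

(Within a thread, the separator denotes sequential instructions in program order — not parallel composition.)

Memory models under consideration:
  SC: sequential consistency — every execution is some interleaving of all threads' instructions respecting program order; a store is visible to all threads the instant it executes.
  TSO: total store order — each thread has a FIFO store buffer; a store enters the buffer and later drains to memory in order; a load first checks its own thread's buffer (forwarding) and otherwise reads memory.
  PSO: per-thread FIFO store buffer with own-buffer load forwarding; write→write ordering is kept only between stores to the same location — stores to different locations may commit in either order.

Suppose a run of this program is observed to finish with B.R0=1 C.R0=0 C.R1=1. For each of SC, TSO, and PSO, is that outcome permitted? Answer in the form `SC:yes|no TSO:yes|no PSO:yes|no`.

outcome vector order: (B.R0,C.R0,C.R1)
SC: 10 outcomes — {<1 0 0>, <1 0 1>, <1 0 2>, <1 2 1>, <1 2 2>, <2 0 0>, <2 0 1>, <2 0 2>, <2 2 1>, <2 2 2>}
TSO: 10 outcomes — {<1 0 0>, <1 0 1>, <1 0 2>, <1 2 1>, <1 2 2>, <2 0 0>, <2 0 1>, <2 0 2>, <2 2 1>, <2 2 2>}
PSO: 12 outcomes — {<1 0 0>, <1 0 1>, <1 0 2>, <1 2 0>, <1 2 1>, <1 2 2>, <2 0 0>, <2 0 1>, <2 0 2>, <2 2 0>, <2 2 1>, <2 2 2>}
target <1 0 1> ∈ {SC,TSO,PSO}

SC:yes TSO:yes PSO:yes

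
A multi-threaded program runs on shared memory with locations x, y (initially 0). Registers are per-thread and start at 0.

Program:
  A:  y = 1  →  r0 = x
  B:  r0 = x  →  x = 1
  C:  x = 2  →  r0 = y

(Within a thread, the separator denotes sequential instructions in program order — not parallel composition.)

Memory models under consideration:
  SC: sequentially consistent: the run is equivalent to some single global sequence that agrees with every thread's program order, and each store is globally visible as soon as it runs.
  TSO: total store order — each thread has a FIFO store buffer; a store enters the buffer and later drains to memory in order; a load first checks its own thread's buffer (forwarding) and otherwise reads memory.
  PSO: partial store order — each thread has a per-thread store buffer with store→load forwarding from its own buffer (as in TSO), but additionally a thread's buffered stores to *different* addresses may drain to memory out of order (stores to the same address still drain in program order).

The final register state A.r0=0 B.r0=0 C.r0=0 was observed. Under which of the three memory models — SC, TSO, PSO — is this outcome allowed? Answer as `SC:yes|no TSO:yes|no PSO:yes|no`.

outcome vector order: (A.r0,B.r0,C.r0)
SC: 10 outcomes — {001, 021, 100, 101, 120, 121, 200, 201, 220, 221}
TSO: 12 outcomes — {000, 001, 020, 021, 100, 101, 120, 121, 200, 201, 220, 221}
PSO: 12 outcomes — {000, 001, 020, 021, 100, 101, 120, 121, 200, 201, 220, 221}
target 000 ∈ {TSO,PSO}

SC:no TSO:yes PSO:yes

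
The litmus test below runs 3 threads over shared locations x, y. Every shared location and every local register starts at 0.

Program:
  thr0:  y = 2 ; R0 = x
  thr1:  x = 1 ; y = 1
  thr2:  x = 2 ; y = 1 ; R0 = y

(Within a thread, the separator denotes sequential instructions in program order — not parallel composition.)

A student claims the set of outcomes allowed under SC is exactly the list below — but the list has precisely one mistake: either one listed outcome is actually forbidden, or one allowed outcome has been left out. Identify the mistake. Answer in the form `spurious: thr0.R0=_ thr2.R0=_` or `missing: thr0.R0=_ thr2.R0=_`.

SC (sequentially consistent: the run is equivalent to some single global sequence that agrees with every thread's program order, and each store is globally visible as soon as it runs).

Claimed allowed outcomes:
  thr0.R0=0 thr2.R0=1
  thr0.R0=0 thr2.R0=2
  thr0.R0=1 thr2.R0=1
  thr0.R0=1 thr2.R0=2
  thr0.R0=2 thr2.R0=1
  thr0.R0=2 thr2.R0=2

spurious: thr0.R0=0 thr2.R0=2

outcome vector order: (thr0.R0,thr2.R0)
SC (5): 01; 11; 12; 21; 22
claimed∖SC = {02}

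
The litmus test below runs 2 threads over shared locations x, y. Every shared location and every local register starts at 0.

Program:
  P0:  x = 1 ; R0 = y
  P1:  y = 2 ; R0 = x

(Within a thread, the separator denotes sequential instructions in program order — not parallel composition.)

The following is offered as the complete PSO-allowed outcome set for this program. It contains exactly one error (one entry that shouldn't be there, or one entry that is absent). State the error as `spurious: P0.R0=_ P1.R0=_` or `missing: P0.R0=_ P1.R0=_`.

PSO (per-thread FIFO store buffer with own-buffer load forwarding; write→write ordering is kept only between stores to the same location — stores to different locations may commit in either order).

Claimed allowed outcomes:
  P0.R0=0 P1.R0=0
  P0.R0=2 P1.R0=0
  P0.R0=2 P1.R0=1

outcome vector order: (P0.R0,P1.R0)
under PSO → (0,0), (0,1), (2,0), (2,1)
PSO∖claimed = {(0,1)}

missing: P0.R0=0 P1.R0=1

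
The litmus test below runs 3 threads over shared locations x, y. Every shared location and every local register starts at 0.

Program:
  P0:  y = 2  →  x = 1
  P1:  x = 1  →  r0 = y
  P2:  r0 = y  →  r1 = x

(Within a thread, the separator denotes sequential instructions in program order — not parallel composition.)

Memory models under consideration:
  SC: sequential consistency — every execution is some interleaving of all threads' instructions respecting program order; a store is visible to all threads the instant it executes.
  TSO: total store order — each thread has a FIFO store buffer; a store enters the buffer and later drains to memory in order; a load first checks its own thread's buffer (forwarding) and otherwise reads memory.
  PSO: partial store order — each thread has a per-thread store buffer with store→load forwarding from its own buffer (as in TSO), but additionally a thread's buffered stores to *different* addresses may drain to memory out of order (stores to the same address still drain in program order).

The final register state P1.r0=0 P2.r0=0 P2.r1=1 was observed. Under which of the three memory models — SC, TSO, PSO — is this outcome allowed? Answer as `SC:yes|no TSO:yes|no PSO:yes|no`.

outcome vector order: (P1.r0,P2.r0,P2.r1)
[SC] allowed = {000, 001, 021, 200, 201, 220, 221}
[TSO] allowed = {000, 001, 020, 021, 200, 201, 220, 221}
[PSO] allowed = {000, 001, 020, 021, 200, 201, 220, 221}
target 001 ∈ {SC,TSO,PSO}

SC:yes TSO:yes PSO:yes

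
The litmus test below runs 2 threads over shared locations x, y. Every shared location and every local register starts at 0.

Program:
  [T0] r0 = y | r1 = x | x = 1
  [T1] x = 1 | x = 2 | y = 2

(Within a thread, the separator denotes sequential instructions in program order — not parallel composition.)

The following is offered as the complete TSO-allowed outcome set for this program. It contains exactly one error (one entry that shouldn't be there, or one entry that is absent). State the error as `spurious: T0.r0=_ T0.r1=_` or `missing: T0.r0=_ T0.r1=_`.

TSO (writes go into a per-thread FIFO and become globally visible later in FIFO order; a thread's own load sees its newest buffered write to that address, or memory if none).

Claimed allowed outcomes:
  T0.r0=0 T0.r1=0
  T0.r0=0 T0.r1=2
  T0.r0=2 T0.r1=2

missing: T0.r0=0 T0.r1=1

outcome vector order: (T0.r0,T0.r1)
[TSO] allowed = {(0,0) (0,1) (0,2) (2,2)}
TSO∖claimed = {(0,1)}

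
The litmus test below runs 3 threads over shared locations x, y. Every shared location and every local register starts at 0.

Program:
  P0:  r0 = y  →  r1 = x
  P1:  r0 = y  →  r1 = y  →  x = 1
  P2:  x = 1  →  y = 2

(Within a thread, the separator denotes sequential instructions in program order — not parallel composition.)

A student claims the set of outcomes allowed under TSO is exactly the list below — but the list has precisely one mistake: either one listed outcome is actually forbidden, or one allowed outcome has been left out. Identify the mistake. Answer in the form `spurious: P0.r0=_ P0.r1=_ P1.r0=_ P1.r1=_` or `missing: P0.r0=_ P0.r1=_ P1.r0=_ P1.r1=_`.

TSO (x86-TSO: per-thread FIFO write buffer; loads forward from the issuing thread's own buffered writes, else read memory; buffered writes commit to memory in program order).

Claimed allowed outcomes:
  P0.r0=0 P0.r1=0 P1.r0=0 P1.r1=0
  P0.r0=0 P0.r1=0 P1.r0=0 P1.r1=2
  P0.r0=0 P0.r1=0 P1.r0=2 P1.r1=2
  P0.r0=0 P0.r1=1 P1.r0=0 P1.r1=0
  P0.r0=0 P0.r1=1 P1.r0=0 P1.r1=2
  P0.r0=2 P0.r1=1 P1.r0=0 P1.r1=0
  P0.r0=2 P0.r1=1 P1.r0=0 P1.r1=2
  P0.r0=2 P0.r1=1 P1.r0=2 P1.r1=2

missing: P0.r0=0 P0.r1=1 P1.r0=2 P1.r1=2

outcome vector order: (P0.r0,P0.r1,P1.r0,P1.r1)
TSO: 9 outcomes — {(0,0,0,0) (0,0,0,2) (0,0,2,2) (0,1,0,0) (0,1,0,2) (0,1,2,2) (2,1,0,0) (2,1,0,2) (2,1,2,2)}
TSO∖claimed = {(0,1,2,2)}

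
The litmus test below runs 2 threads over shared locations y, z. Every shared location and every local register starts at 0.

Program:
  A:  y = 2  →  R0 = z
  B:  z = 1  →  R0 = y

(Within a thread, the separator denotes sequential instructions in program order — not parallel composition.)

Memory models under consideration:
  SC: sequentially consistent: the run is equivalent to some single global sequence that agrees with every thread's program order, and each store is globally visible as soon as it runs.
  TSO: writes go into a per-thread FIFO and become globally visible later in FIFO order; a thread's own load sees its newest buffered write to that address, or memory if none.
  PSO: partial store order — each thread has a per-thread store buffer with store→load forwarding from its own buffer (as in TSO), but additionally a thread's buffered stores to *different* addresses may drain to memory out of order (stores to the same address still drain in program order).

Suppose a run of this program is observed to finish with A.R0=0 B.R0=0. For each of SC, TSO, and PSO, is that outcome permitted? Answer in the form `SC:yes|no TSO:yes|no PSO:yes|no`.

outcome vector order: (A.R0,B.R0)
under SC → 02; 10; 12
under TSO → 00; 02; 10; 12
under PSO → 00; 02; 10; 12
target 00 ∈ {TSO,PSO}

SC:no TSO:yes PSO:yes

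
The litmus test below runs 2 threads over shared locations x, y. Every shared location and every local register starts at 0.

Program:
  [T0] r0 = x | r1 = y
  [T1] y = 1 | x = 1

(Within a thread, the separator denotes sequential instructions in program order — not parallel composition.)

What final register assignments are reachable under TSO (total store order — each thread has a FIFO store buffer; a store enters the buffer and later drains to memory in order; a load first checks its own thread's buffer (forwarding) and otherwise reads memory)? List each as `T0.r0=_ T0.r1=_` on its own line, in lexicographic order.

outcome vector order: (T0.r0,T0.r1)
|TSO outcomes| = 3

T0.r0=0 T0.r1=0
T0.r0=0 T0.r1=1
T0.r0=1 T0.r1=1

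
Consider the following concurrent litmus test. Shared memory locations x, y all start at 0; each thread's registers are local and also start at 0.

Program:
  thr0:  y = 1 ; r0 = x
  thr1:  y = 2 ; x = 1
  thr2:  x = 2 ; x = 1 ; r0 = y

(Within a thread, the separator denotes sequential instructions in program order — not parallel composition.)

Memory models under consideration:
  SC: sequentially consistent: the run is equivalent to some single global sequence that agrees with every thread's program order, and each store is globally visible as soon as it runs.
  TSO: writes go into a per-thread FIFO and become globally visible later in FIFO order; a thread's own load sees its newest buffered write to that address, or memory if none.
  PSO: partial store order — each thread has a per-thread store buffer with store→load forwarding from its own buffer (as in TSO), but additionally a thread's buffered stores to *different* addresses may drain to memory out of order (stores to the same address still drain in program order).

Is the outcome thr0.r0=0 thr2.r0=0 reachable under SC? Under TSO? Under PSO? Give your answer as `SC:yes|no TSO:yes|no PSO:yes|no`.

outcome vector order: (thr0.r0,thr2.r0)
SC (7): <0 1>, <0 2>, <1 0>, <1 1>, <1 2>, <2 1>, <2 2>
TSO (9): <0 0>, <0 1>, <0 2>, <1 0>, <1 1>, <1 2>, <2 0>, <2 1>, <2 2>
PSO (9): <0 0>, <0 1>, <0 2>, <1 0>, <1 1>, <1 2>, <2 0>, <2 1>, <2 2>
target <0 0> ∈ {TSO,PSO}

SC:no TSO:yes PSO:yes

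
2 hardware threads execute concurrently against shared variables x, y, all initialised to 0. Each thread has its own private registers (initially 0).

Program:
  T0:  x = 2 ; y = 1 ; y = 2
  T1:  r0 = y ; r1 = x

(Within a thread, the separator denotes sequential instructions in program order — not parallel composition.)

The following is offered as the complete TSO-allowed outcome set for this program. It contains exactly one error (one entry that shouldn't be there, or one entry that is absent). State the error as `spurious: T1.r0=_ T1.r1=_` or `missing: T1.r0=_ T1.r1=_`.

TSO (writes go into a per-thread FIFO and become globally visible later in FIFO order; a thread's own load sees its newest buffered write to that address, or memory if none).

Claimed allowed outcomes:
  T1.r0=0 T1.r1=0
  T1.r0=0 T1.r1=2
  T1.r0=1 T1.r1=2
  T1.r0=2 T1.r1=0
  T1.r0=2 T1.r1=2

outcome vector order: (T1.r0,T1.r1)
TSO (4): (0,0), (0,2), (1,2), (2,2)
claimed∖TSO = {(2,0)}

spurious: T1.r0=2 T1.r1=0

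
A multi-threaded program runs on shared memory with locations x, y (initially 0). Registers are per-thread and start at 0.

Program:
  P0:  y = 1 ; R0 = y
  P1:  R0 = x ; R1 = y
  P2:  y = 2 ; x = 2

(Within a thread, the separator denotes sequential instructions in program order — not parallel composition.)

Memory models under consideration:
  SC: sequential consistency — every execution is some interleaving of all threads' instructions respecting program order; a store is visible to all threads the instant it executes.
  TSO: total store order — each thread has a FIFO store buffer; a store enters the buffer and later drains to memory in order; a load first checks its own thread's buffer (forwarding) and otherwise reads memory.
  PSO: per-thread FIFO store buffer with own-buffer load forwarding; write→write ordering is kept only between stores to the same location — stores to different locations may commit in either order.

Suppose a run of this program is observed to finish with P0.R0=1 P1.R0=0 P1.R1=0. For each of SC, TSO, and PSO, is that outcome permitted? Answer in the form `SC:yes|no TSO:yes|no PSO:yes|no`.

outcome vector order: (P0.R0,P1.R0,P1.R1)
under SC → (1,0,0), (1,0,1), (1,0,2), (1,2,1), (1,2,2), (2,0,0), (2,0,1), (2,0,2), (2,2,2)
under TSO → (1,0,0), (1,0,1), (1,0,2), (1,2,1), (1,2,2), (2,0,0), (2,0,1), (2,0,2), (2,2,2)
under PSO → (1,0,0), (1,0,1), (1,0,2), (1,2,0), (1,2,1), (1,2,2), (2,0,0), (2,0,1), (2,0,2), (2,2,0), (2,2,1), (2,2,2)
target (1,0,0) ∈ {SC,TSO,PSO}

SC:yes TSO:yes PSO:yes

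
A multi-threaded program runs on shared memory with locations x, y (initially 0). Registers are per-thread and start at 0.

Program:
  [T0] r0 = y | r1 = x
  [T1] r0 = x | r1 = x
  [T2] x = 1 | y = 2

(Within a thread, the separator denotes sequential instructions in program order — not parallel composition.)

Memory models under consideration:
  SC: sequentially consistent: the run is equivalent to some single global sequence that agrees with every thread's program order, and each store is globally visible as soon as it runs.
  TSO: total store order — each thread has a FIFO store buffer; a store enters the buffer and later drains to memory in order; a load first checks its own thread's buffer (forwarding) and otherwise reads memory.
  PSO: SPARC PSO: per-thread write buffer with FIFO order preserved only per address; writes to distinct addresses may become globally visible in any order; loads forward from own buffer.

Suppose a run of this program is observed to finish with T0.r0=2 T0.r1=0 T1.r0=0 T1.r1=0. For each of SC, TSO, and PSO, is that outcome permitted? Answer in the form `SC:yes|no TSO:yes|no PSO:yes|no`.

SC:no TSO:no PSO:yes

outcome vector order: (T0.r0,T0.r1,T1.r0,T1.r1)
[SC] allowed = {<0 0 0 0> <0 0 0 1> <0 0 1 1> <0 1 0 0> <0 1 0 1> <0 1 1 1> <2 1 0 0> <2 1 0 1> <2 1 1 1>}
[TSO] allowed = {<0 0 0 0> <0 0 0 1> <0 0 1 1> <0 1 0 0> <0 1 0 1> <0 1 1 1> <2 1 0 0> <2 1 0 1> <2 1 1 1>}
[PSO] allowed = {<0 0 0 0> <0 0 0 1> <0 0 1 1> <0 1 0 0> <0 1 0 1> <0 1 1 1> <2 0 0 0> <2 0 0 1> <2 0 1 1> <2 1 0 0> <2 1 0 1> <2 1 1 1>}
target <2 0 0 0> ∈ {PSO}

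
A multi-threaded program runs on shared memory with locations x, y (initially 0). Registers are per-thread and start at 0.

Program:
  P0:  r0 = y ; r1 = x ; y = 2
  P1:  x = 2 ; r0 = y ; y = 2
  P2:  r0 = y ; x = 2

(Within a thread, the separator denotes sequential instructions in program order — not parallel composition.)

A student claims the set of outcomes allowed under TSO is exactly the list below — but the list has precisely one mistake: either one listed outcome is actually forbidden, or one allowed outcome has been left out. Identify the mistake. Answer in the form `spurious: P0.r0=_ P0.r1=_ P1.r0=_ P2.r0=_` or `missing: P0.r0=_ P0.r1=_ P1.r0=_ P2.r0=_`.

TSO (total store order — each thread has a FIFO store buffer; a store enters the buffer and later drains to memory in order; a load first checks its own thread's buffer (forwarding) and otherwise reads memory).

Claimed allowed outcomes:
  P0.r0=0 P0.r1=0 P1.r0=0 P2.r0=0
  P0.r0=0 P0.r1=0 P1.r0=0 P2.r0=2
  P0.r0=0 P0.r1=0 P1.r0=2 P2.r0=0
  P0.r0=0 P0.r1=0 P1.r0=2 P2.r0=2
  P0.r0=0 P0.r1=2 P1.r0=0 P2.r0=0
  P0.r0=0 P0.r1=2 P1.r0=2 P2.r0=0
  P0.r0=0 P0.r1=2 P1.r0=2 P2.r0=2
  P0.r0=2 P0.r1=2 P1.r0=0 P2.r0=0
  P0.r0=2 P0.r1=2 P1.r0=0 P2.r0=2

missing: P0.r0=0 P0.r1=2 P1.r0=0 P2.r0=2

outcome vector order: (P0.r0,P0.r1,P1.r0,P2.r0)
TSO: 10 outcomes — {0/0/0/0; 0/0/0/2; 0/0/2/0; 0/0/2/2; 0/2/0/0; 0/2/0/2; 0/2/2/0; 0/2/2/2; 2/2/0/0; 2/2/0/2}
TSO∖claimed = {0/2/0/2}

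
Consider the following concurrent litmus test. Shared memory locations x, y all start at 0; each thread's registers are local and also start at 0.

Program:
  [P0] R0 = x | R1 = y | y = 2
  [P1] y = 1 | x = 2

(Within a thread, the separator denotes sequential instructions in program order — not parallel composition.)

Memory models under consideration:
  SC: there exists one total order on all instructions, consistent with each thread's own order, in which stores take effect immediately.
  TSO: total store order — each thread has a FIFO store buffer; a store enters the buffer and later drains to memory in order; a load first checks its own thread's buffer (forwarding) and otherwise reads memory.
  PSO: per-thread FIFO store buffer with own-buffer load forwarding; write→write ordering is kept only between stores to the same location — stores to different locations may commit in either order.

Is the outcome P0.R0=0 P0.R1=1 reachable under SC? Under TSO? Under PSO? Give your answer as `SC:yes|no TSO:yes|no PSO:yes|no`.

outcome vector order: (P0.R0,P0.R1)
under SC → 00, 01, 21
under TSO → 00, 01, 21
under PSO → 00, 01, 20, 21
target 01 ∈ {SC,TSO,PSO}

SC:yes TSO:yes PSO:yes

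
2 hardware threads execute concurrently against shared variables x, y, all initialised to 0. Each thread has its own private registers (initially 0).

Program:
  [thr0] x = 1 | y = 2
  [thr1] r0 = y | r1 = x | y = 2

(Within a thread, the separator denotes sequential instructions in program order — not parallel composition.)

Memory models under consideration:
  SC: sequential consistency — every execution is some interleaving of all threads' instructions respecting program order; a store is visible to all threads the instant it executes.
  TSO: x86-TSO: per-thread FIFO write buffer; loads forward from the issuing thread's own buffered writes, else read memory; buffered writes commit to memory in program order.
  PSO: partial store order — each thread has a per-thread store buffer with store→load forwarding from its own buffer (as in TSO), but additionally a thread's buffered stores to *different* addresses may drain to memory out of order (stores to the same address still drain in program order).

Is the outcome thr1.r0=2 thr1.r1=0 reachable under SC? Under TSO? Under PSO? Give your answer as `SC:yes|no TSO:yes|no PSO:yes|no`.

outcome vector order: (thr1.r0,thr1.r1)
SC: 3 outcomes — {(0,0), (0,1), (2,1)}
TSO: 3 outcomes — {(0,0), (0,1), (2,1)}
PSO: 4 outcomes — {(0,0), (0,1), (2,0), (2,1)}
target (2,0) ∈ {PSO}

SC:no TSO:no PSO:yes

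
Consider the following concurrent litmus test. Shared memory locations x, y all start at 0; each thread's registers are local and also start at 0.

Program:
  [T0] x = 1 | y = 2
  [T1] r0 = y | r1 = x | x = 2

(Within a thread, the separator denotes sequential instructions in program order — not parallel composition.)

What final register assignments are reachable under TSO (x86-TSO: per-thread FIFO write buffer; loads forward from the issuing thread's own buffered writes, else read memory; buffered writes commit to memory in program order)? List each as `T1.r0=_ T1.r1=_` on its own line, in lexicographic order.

T1.r0=0 T1.r1=0
T1.r0=0 T1.r1=1
T1.r0=2 T1.r1=1

outcome vector order: (T1.r0,T1.r1)
|TSO outcomes| = 3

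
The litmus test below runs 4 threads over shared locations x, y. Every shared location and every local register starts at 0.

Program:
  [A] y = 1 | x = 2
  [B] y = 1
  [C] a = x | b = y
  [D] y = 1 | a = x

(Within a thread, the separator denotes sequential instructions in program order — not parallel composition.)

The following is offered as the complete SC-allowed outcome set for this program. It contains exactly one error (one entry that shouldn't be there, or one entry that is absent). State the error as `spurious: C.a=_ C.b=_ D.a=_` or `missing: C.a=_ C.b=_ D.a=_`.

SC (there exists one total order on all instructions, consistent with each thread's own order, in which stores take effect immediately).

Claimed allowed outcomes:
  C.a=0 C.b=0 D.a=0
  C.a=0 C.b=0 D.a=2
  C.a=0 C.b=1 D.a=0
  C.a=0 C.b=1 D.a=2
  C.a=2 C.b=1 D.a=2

missing: C.a=2 C.b=1 D.a=0

outcome vector order: (C.a,C.b,D.a)
[SC] allowed = {0/0/0, 0/0/2, 0/1/0, 0/1/2, 2/1/0, 2/1/2}
SC∖claimed = {2/1/0}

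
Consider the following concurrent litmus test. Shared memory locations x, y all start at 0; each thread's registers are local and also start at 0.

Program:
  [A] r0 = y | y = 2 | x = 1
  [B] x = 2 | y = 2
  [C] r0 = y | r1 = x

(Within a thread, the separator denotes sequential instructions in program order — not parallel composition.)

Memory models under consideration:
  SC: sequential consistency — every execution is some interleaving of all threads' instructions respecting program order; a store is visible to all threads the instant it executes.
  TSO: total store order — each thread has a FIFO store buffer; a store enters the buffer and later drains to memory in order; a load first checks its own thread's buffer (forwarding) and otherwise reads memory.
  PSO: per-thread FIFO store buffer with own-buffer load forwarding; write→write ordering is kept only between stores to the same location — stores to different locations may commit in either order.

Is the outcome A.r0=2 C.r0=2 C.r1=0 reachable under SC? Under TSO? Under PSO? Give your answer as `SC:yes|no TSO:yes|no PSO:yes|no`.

SC:no TSO:no PSO:yes

outcome vector order: (A.r0,C.r0,C.r1)
SC (11): 000, 001, 002, 020, 021, 022, 200, 201, 202, 221, 222
TSO (11): 000, 001, 002, 020, 021, 022, 200, 201, 202, 221, 222
PSO (12): 000, 001, 002, 020, 021, 022, 200, 201, 202, 220, 221, 222
target 220 ∈ {PSO}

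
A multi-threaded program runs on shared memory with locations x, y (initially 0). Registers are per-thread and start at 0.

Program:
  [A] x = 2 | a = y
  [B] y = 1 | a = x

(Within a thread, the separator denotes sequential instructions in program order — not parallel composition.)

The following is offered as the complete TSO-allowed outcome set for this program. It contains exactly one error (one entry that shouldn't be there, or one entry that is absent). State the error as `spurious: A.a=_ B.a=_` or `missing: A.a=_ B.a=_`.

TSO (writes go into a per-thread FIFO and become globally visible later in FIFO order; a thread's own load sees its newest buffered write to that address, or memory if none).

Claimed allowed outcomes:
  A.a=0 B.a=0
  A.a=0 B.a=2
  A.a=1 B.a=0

missing: A.a=1 B.a=2

outcome vector order: (A.a,B.a)
under TSO → 0/0 0/2 1/0 1/2
TSO∖claimed = {1/2}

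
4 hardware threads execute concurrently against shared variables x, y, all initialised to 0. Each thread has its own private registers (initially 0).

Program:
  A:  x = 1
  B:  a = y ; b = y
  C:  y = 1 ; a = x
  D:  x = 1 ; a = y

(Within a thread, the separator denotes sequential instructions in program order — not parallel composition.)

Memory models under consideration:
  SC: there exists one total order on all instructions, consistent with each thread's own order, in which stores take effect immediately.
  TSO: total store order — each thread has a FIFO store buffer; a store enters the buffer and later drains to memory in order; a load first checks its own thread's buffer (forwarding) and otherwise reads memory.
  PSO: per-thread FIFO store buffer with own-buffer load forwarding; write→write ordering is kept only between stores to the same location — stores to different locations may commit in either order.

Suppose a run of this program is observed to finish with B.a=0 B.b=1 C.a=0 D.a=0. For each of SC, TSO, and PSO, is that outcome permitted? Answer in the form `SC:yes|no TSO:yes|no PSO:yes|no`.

outcome vector order: (B.a,B.b,C.a,D.a)
SC (9): (0,0,0,1); (0,0,1,0); (0,0,1,1); (0,1,0,1); (0,1,1,0); (0,1,1,1); (1,1,0,1); (1,1,1,0); (1,1,1,1)
TSO (12): (0,0,0,0); (0,0,0,1); (0,0,1,0); (0,0,1,1); (0,1,0,0); (0,1,0,1); (0,1,1,0); (0,1,1,1); (1,1,0,0); (1,1,0,1); (1,1,1,0); (1,1,1,1)
PSO (12): (0,0,0,0); (0,0,0,1); (0,0,1,0); (0,0,1,1); (0,1,0,0); (0,1,0,1); (0,1,1,0); (0,1,1,1); (1,1,0,0); (1,1,0,1); (1,1,1,0); (1,1,1,1)
target (0,1,0,0) ∈ {TSO,PSO}

SC:no TSO:yes PSO:yes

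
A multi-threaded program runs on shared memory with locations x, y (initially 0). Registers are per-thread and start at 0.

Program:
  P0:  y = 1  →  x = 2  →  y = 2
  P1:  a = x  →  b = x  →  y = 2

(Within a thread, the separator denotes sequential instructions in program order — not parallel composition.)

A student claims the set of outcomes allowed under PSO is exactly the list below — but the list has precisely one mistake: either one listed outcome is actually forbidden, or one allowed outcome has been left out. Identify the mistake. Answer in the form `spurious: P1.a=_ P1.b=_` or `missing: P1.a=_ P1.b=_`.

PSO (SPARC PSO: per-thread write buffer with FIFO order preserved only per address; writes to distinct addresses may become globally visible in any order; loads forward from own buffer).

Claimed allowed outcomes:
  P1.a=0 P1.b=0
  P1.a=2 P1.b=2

outcome vector order: (P1.a,P1.b)
under PSO → 0/0; 0/2; 2/2
PSO∖claimed = {0/2}

missing: P1.a=0 P1.b=2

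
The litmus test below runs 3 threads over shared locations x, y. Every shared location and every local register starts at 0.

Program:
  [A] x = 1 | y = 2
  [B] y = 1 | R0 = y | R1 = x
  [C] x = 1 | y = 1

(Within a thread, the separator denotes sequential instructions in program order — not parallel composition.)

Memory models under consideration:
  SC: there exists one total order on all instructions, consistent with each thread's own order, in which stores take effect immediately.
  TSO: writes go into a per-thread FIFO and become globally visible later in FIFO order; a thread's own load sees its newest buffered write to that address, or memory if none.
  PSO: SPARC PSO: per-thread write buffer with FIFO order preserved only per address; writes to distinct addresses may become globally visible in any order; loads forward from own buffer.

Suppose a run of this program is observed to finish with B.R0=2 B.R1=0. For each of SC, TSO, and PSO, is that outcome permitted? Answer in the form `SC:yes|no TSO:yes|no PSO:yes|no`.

SC:no TSO:no PSO:yes

outcome vector order: (B.R0,B.R1)
[SC] allowed = {<1 0> <1 1> <2 1>}
[TSO] allowed = {<1 0> <1 1> <2 1>}
[PSO] allowed = {<1 0> <1 1> <2 0> <2 1>}
target <2 0> ∈ {PSO}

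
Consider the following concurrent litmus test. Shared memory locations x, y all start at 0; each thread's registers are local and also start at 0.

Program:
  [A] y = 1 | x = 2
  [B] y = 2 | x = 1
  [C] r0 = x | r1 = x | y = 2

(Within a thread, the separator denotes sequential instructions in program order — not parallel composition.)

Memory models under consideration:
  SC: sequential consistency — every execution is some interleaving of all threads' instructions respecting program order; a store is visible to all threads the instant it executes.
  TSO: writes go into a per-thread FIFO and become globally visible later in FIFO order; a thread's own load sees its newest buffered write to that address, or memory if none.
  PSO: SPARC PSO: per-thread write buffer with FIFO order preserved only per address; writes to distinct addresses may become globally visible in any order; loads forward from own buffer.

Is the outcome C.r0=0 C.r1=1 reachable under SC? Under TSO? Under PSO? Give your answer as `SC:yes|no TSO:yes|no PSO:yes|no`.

outcome vector order: (C.r0,C.r1)
SC (7): (0,0); (0,1); (0,2); (1,1); (1,2); (2,1); (2,2)
TSO (7): (0,0); (0,1); (0,2); (1,1); (1,2); (2,1); (2,2)
PSO (7): (0,0); (0,1); (0,2); (1,1); (1,2); (2,1); (2,2)
target (0,1) ∈ {SC,TSO,PSO}

SC:yes TSO:yes PSO:yes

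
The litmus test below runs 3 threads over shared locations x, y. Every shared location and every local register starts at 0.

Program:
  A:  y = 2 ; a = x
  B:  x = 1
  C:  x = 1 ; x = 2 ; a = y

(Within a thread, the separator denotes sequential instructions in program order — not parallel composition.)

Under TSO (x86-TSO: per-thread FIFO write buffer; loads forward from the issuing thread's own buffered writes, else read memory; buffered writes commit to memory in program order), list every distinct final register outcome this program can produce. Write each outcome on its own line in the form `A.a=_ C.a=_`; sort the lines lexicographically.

A.a=0 C.a=0
A.a=0 C.a=2
A.a=1 C.a=0
A.a=1 C.a=2
A.a=2 C.a=0
A.a=2 C.a=2

outcome vector order: (A.a,C.a)
|TSO outcomes| = 6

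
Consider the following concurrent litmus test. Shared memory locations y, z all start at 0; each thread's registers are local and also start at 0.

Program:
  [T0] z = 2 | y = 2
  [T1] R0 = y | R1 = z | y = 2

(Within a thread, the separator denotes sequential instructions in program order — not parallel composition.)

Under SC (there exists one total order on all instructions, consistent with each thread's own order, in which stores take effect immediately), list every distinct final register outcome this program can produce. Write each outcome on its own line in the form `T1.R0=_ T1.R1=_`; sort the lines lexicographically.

outcome vector order: (T1.R0,T1.R1)
|SC outcomes| = 3

T1.R0=0 T1.R1=0
T1.R0=0 T1.R1=2
T1.R0=2 T1.R1=2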